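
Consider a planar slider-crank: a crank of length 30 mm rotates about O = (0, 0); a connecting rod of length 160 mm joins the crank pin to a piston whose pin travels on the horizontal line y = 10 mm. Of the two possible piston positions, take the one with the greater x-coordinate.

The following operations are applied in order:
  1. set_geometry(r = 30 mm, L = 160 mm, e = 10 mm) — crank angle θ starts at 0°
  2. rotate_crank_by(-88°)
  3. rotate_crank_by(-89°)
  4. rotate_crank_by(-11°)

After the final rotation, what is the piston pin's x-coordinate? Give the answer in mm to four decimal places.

set_geometry: r = 30 mm, L = 160 mm, e = 10 mm; θ ← 0°
rotate_crank_by(-88°): θ ← 0° -88° = -88°
rotate_crank_by(-89°): θ ← -88° -89° = -177°
rotate_crank_by(-11°): θ ← -177° -11° = -188°
crank pin P = (r cos θ, r sin θ) = (-29.708042, 4.175193)
h = r sin θ − e = 4.175193 − 10 = -5.824807
x = r cos θ + √(L² − h²) = -29.708042 + √(25600.0 − 33.9284) = -29.708042 + 159.893939 = 130.185897

130.1859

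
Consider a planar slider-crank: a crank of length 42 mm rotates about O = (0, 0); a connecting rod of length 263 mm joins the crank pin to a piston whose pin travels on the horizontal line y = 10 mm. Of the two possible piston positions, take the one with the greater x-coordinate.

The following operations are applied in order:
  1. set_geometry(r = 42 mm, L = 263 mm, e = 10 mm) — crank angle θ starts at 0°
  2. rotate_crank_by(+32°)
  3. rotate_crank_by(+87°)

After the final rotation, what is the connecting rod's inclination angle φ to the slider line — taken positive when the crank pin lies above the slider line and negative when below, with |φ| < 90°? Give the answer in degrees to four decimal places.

set_geometry: r = 42 mm, L = 263 mm, e = 10 mm; θ ← 0°
rotate_crank_by(+32°): θ ← 0° +32° = 32°
rotate_crank_by(+87°): θ ← 32° +87° = 119°
crank pin P = (r cos θ, r sin θ) = (-20.362004, 36.734028)
h = r sin θ − e = 36.734028 − 10 = 26.734028
sin φ = h / L = 26.734028 / 263 = 0.10165030
φ = arcsin(0.10165030) = 5.834210°

5.8342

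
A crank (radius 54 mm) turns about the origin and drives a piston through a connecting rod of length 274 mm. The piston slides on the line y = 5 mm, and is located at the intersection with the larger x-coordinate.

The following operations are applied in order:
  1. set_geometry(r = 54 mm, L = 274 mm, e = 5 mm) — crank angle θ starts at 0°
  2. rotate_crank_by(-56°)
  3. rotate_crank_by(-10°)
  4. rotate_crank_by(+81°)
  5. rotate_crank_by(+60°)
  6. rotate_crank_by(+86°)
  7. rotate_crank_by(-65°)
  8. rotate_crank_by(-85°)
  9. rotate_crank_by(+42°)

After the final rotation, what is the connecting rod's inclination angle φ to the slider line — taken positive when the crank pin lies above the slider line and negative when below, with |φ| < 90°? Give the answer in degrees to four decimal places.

7.9985

set_geometry: r = 54 mm, L = 274 mm, e = 5 mm; θ ← 0°
rotate_crank_by(-56°): θ ← 0° -56° = -56°
rotate_crank_by(-10°): θ ← -56° -10° = -66°
rotate_crank_by(+81°): θ ← -66° +81° = 15°
rotate_crank_by(+60°): θ ← 15° +60° = 75°
rotate_crank_by(+86°): θ ← 75° +86° = 161°
rotate_crank_by(-65°): θ ← 161° -65° = 96°
rotate_crank_by(-85°): θ ← 96° -85° = 11°
rotate_crank_by(+42°): θ ← 11° +42° = 53°
crank pin P = (r cos θ, r sin θ) = (32.498011, 43.126318)
h = r sin θ − e = 43.126318 − 5 = 38.126318
sin φ = h / L = 38.126318 / 274 = 0.13914714
φ = arcsin(0.13914714) = 7.998498°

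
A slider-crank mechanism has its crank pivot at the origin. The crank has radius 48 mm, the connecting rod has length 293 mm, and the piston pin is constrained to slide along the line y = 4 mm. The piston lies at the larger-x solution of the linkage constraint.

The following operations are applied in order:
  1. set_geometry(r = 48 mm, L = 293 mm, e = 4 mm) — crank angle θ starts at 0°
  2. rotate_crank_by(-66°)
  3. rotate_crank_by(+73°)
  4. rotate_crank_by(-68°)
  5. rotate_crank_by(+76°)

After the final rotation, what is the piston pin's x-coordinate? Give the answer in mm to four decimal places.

set_geometry: r = 48 mm, L = 293 mm, e = 4 mm; θ ← 0°
rotate_crank_by(-66°): θ ← 0° -66° = -66°
rotate_crank_by(+73°): θ ← -66° +73° = 7°
rotate_crank_by(-68°): θ ← 7° -68° = -61°
rotate_crank_by(+76°): θ ← -61° +76° = 15°
crank pin P = (r cos θ, r sin θ) = (46.364440, 12.423314)
h = r sin θ − e = 12.423314 − 4 = 8.423314
x = r cos θ + √(L² − h²) = 46.364440 + √(85849.0 − 70.9522) = 46.364440 + 292.878896 = 339.243336

339.2433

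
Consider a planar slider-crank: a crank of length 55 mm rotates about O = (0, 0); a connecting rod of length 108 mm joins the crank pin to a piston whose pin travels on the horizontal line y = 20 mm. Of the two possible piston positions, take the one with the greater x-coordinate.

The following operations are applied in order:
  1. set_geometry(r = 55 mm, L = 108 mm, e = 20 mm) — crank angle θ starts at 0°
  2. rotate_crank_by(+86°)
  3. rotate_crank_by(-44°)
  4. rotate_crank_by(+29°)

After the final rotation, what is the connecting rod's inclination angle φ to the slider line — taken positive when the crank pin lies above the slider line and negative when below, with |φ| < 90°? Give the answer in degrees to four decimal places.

set_geometry: r = 55 mm, L = 108 mm, e = 20 mm; θ ← 0°
rotate_crank_by(+86°): θ ← 0° +86° = 86°
rotate_crank_by(-44°): θ ← 86° -44° = 42°
rotate_crank_by(+29°): θ ← 42° +29° = 71°
crank pin P = (r cos θ, r sin θ) = (17.906248, 52.003522)
h = r sin θ − e = 52.003522 − 20 = 32.003522
sin φ = h / L = 32.003522 / 108 = 0.29632890
φ = arcsin(0.29632890) = 17.237241°

17.2372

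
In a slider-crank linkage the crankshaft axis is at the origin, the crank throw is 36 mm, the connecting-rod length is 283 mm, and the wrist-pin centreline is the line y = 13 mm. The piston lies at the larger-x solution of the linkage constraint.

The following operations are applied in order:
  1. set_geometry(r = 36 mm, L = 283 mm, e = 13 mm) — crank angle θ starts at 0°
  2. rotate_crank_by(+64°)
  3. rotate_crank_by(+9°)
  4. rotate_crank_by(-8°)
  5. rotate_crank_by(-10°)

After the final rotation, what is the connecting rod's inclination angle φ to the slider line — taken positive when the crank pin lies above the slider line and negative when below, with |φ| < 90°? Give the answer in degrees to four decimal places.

set_geometry: r = 36 mm, L = 283 mm, e = 13 mm; θ ← 0°
rotate_crank_by(+64°): θ ← 0° +64° = 64°
rotate_crank_by(+9°): θ ← 64° +9° = 73°
rotate_crank_by(-8°): θ ← 73° -8° = 65°
rotate_crank_by(-10°): θ ← 65° -10° = 55°
crank pin P = (r cos θ, r sin θ) = (20.648752, 29.489474)
h = r sin θ − e = 29.489474 − 13 = 16.489474
sin φ = h / L = 16.489474 / 283 = 0.05826669
φ = arcsin(0.05826669) = 3.340327°

3.3403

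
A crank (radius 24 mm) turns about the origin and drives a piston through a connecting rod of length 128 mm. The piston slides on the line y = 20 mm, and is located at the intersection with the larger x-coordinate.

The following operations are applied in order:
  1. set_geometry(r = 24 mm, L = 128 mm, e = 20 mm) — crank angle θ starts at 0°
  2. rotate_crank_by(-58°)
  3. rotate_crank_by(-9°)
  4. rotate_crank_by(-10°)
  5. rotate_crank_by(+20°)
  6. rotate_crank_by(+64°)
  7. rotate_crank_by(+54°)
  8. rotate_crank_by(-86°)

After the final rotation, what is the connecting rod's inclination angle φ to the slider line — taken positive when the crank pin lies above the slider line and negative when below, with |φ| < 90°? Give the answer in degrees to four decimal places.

set_geometry: r = 24 mm, L = 128 mm, e = 20 mm; θ ← 0°
rotate_crank_by(-58°): θ ← 0° -58° = -58°
rotate_crank_by(-9°): θ ← -58° -9° = -67°
rotate_crank_by(-10°): θ ← -67° -10° = -77°
rotate_crank_by(+20°): θ ← -77° +20° = -57°
rotate_crank_by(+64°): θ ← -57° +64° = 7°
rotate_crank_by(+54°): θ ← 7° +54° = 61°
rotate_crank_by(-86°): θ ← 61° -86° = -25°
crank pin P = (r cos θ, r sin θ) = (21.751387, -10.142838)
h = r sin θ − e = -10.142838 − 20 = -30.142838
sin φ = h / L = -30.142838 / 128 = -0.23549092
φ = arcsin(-0.23549092) = -13.620563°

-13.6206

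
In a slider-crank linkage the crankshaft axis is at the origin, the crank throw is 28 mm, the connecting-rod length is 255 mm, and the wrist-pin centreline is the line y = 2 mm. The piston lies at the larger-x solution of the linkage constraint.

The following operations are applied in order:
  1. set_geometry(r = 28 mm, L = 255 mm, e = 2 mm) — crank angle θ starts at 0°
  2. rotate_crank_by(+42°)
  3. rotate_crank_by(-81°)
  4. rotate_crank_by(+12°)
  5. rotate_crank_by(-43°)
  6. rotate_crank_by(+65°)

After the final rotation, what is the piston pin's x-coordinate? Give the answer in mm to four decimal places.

set_geometry: r = 28 mm, L = 255 mm, e = 2 mm; θ ← 0°
rotate_crank_by(+42°): θ ← 0° +42° = 42°
rotate_crank_by(-81°): θ ← 42° -81° = -39°
rotate_crank_by(+12°): θ ← -39° +12° = -27°
rotate_crank_by(-43°): θ ← -27° -43° = -70°
rotate_crank_by(+65°): θ ← -70° +65° = -5°
crank pin P = (r cos θ, r sin θ) = (27.893452, -2.440361)
h = r sin θ − e = -2.440361 − 2 = -4.440361
x = r cos θ + √(L² − h²) = 27.893452 + √(65025.0 − 19.7168) = 27.893452 + 254.961337 = 282.854788

282.8548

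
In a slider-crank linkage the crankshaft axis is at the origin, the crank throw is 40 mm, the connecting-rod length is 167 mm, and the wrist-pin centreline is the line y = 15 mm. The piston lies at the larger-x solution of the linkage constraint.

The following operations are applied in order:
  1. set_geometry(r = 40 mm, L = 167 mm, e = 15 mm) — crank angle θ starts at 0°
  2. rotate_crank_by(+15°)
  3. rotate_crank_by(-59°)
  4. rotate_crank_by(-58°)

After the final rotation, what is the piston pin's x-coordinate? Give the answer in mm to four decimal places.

149.6689

set_geometry: r = 40 mm, L = 167 mm, e = 15 mm; θ ← 0°
rotate_crank_by(+15°): θ ← 0° +15° = 15°
rotate_crank_by(-59°): θ ← 15° -59° = -44°
rotate_crank_by(-58°): θ ← -44° -58° = -102°
crank pin P = (r cos θ, r sin θ) = (-8.316468, -39.125904)
h = r sin θ − e = -39.125904 − 15 = -54.125904
x = r cos θ + √(L² − h²) = -8.316468 + √(27889.0 − 2929.6135) = -8.316468 + 157.985400 = 149.668932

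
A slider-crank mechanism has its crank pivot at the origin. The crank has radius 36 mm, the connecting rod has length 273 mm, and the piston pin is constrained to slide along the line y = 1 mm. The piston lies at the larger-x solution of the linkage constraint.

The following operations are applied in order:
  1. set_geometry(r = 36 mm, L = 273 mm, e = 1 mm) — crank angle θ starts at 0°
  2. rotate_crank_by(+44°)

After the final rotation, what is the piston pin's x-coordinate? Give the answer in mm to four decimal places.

297.8386

set_geometry: r = 36 mm, L = 273 mm, e = 1 mm; θ ← 0°
rotate_crank_by(+44°): θ ← 0° +44° = 44°
crank pin P = (r cos θ, r sin θ) = (25.896233, 25.007701)
h = r sin θ − e = 25.007701 − 1 = 24.007701
x = r cos θ + √(L² − h²) = 25.896233 + √(74529.0 − 576.3697) = 25.896233 + 271.942329 = 297.838562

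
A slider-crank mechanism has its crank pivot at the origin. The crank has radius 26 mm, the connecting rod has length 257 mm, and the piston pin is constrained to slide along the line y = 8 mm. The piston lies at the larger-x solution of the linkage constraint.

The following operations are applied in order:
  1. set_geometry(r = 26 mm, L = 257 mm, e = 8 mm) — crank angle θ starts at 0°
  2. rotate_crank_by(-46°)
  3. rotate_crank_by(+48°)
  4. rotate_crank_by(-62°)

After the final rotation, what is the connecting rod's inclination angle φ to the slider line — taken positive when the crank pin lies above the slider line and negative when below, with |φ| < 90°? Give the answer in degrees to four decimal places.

set_geometry: r = 26 mm, L = 257 mm, e = 8 mm; θ ← 0°
rotate_crank_by(-46°): θ ← 0° -46° = -46°
rotate_crank_by(+48°): θ ← -46° +48° = 2°
rotate_crank_by(-62°): θ ← 2° -62° = -60°
crank pin P = (r cos θ, r sin θ) = (13.000000, -22.516660)
h = r sin θ − e = -22.516660 − 8 = -30.516660
sin φ = h / L = -30.516660 / 257 = -0.11874187
φ = arcsin(-0.11874187) = -6.819498°

-6.8195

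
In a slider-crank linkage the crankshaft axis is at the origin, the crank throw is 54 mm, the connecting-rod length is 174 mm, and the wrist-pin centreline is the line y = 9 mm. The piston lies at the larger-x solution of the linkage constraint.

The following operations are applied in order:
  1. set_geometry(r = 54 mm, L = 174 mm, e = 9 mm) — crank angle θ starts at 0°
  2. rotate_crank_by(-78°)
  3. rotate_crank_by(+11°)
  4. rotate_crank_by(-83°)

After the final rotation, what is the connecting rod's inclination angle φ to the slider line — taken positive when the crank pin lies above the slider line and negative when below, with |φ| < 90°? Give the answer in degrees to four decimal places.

set_geometry: r = 54 mm, L = 174 mm, e = 9 mm; θ ← 0°
rotate_crank_by(-78°): θ ← 0° -78° = -78°
rotate_crank_by(+11°): θ ← -78° +11° = -67°
rotate_crank_by(-83°): θ ← -67° -83° = -150°
crank pin P = (r cos θ, r sin θ) = (-46.765372, -27.000000)
h = r sin θ − e = -27.000000 − 9 = -36.000000
sin φ = h / L = -36.000000 / 174 = -0.20689655
φ = arcsin(-0.20689655) = -11.940544°

-11.9405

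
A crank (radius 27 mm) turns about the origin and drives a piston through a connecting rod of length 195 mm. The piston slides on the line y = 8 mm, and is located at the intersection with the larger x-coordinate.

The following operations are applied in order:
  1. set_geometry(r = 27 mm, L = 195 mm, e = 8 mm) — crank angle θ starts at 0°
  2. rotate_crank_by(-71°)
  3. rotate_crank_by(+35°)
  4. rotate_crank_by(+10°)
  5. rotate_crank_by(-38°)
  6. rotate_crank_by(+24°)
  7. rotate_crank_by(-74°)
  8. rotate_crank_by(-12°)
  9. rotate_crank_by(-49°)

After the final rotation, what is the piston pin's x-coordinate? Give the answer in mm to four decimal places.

167.8277

set_geometry: r = 27 mm, L = 195 mm, e = 8 mm; θ ← 0°
rotate_crank_by(-71°): θ ← 0° -71° = -71°
rotate_crank_by(+35°): θ ← -71° +35° = -36°
rotate_crank_by(+10°): θ ← -36° +10° = -26°
rotate_crank_by(-38°): θ ← -26° -38° = -64°
rotate_crank_by(+24°): θ ← -64° +24° = -40°
rotate_crank_by(-74°): θ ← -40° -74° = -114°
rotate_crank_by(-12°): θ ← -114° -12° = -126°
rotate_crank_by(-49°): θ ← -126° -49° = -175°
crank pin P = (r cos θ, r sin θ) = (-26.897257, -2.353205)
h = r sin θ − e = -2.353205 − 8 = -10.353205
x = r cos θ + √(L² − h²) = -26.897257 + √(38025.0 − 107.1889) = -26.897257 + 194.724963 = 167.827706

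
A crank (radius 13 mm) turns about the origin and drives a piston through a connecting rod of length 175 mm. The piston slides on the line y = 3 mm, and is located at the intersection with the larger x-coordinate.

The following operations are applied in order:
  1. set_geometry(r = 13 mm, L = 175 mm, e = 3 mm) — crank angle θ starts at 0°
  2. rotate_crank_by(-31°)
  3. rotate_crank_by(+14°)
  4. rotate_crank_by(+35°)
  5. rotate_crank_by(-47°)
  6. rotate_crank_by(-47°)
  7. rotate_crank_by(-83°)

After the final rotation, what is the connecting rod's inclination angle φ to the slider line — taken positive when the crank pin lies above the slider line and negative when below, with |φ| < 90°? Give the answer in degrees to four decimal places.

set_geometry: r = 13 mm, L = 175 mm, e = 3 mm; θ ← 0°
rotate_crank_by(-31°): θ ← 0° -31° = -31°
rotate_crank_by(+14°): θ ← -31° +14° = -17°
rotate_crank_by(+35°): θ ← -17° +35° = 18°
rotate_crank_by(-47°): θ ← 18° -47° = -29°
rotate_crank_by(-47°): θ ← -29° -47° = -76°
rotate_crank_by(-83°): θ ← -76° -83° = -159°
crank pin P = (r cos θ, r sin θ) = (-12.136546, -4.658783)
h = r sin θ − e = -4.658783 − 3 = -7.658783
sin φ = h / L = -7.658783 / 175 = -0.04376448
φ = arcsin(-0.04376448) = -2.508321°

-2.5083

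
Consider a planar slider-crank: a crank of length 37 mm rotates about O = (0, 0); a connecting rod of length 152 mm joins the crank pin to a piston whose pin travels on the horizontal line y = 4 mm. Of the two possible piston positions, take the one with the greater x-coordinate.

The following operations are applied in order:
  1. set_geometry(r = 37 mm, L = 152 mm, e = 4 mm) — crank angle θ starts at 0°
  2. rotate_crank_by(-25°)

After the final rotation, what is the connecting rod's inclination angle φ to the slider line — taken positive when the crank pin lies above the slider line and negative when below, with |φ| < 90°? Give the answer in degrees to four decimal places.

set_geometry: r = 37 mm, L = 152 mm, e = 4 mm; θ ← 0°
rotate_crank_by(-25°): θ ← 0° -25° = -25°
crank pin P = (r cos θ, r sin θ) = (33.533388, -15.636876)
h = r sin θ − e = -15.636876 − 4 = -19.636876
sin φ = h / L = -19.636876 / 152 = -0.12918997
φ = arcsin(-0.12918997) = -7.422786°

-7.4228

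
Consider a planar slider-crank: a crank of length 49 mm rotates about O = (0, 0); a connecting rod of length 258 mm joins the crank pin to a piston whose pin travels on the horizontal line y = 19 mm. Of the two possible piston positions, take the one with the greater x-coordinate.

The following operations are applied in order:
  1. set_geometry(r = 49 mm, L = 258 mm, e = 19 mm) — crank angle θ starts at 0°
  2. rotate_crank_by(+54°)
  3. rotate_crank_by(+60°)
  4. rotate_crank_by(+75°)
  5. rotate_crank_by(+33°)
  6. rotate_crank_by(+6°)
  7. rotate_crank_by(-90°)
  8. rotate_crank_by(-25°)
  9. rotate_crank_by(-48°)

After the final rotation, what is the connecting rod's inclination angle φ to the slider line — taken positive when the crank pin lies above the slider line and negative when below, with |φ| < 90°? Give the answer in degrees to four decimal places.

5.6519

set_geometry: r = 49 mm, L = 258 mm, e = 19 mm; θ ← 0°
rotate_crank_by(+54°): θ ← 0° +54° = 54°
rotate_crank_by(+60°): θ ← 54° +60° = 114°
rotate_crank_by(+75°): θ ← 114° +75° = 189°
rotate_crank_by(+33°): θ ← 189° +33° = 222°
rotate_crank_by(+6°): θ ← 222° +6° = 228°
rotate_crank_by(-90°): θ ← 228° -90° = 138°
rotate_crank_by(-25°): θ ← 138° -25° = 113°
rotate_crank_by(-48°): θ ← 113° -48° = 65°
crank pin P = (r cos θ, r sin θ) = (20.708295, 44.409082)
h = r sin θ − e = 44.409082 − 19 = 25.409082
sin φ = h / L = 25.409082 / 258 = 0.09848481
φ = arcsin(0.09848481) = 5.651926°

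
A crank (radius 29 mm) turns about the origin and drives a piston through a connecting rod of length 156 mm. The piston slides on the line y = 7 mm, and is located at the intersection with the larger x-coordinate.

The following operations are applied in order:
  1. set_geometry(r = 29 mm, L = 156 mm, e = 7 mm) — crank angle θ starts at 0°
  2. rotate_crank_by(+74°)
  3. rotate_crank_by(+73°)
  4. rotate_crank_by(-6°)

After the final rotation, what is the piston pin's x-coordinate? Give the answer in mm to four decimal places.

133.0566

set_geometry: r = 29 mm, L = 156 mm, e = 7 mm; θ ← 0°
rotate_crank_by(+74°): θ ← 0° +74° = 74°
rotate_crank_by(+73°): θ ← 74° +73° = 147°
rotate_crank_by(-6°): θ ← 147° -6° = 141°
crank pin P = (r cos θ, r sin θ) = (-22.537233, 18.250291)
h = r sin θ − e = 18.250291 − 7 = 11.250291
x = r cos θ + √(L² − h²) = -22.537233 + √(24336.0 − 126.5691) = -22.537233 + 155.593801 = 133.056568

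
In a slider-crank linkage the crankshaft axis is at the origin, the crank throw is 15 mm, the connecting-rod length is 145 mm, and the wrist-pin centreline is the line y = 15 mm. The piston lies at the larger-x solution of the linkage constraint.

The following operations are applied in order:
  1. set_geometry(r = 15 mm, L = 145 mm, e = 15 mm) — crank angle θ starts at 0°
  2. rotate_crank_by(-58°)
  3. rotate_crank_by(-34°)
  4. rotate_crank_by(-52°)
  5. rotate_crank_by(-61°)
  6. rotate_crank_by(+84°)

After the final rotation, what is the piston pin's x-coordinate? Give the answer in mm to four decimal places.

134.5733

set_geometry: r = 15 mm, L = 145 mm, e = 15 mm; θ ← 0°
rotate_crank_by(-58°): θ ← 0° -58° = -58°
rotate_crank_by(-34°): θ ← -58° -34° = -92°
rotate_crank_by(-52°): θ ← -92° -52° = -144°
rotate_crank_by(-61°): θ ← -144° -61° = -205°
rotate_crank_by(+84°): θ ← -205° +84° = -121°
crank pin P = (r cos θ, r sin θ) = (-7.725571, -12.857510)
h = r sin θ − e = -12.857510 − 15 = -27.857510
x = r cos θ + √(L² − h²) = -7.725571 + √(21025.0 − 776.0408) = -7.725571 + 142.298838 = 134.573266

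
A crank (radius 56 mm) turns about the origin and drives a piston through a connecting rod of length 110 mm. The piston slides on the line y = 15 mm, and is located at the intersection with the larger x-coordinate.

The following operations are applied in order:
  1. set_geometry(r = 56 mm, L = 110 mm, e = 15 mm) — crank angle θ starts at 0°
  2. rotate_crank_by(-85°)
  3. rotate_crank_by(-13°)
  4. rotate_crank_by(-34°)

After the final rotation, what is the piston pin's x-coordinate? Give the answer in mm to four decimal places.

set_geometry: r = 56 mm, L = 110 mm, e = 15 mm; θ ← 0°
rotate_crank_by(-85°): θ ← 0° -85° = -85°
rotate_crank_by(-13°): θ ← -85° -13° = -98°
rotate_crank_by(-34°): θ ← -98° -34° = -132°
crank pin P = (r cos θ, r sin θ) = (-37.471314, -41.616110)
h = r sin θ − e = -41.616110 − 15 = -56.616110
x = r cos θ + √(L² − h²) = -37.471314 + √(12100.0 − 3205.3839) = -37.471314 + 94.311272 = 56.839958

56.8400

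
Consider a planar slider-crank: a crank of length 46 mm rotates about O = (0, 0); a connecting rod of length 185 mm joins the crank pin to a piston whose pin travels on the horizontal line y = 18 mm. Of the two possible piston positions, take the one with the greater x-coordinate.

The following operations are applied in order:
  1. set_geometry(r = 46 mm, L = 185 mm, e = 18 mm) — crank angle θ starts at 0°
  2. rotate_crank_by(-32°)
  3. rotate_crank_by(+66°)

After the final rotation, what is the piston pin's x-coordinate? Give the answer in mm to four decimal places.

set_geometry: r = 46 mm, L = 185 mm, e = 18 mm; θ ← 0°
rotate_crank_by(-32°): θ ← 0° -32° = -32°
rotate_crank_by(+66°): θ ← -32° +66° = 34°
crank pin P = (r cos θ, r sin θ) = (38.135728, 25.722874)
h = r sin θ − e = 25.722874 − 18 = 7.722874
x = r cos θ + √(L² − h²) = 38.135728 + √(34225.0 − 59.6428) = 38.135728 + 184.838733 = 222.974461

222.9745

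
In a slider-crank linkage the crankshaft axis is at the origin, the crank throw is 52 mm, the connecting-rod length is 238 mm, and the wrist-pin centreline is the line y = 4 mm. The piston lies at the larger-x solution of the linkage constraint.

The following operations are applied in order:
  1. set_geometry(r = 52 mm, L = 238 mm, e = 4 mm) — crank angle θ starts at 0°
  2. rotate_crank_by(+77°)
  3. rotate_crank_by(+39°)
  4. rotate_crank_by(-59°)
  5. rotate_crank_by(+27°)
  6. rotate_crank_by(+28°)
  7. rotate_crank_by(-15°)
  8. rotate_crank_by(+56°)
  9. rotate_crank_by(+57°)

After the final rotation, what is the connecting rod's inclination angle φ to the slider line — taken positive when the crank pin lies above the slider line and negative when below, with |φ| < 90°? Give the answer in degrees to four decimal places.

set_geometry: r = 52 mm, L = 238 mm, e = 4 mm; θ ← 0°
rotate_crank_by(+77°): θ ← 0° +77° = 77°
rotate_crank_by(+39°): θ ← 77° +39° = 116°
rotate_crank_by(-59°): θ ← 116° -59° = 57°
rotate_crank_by(+27°): θ ← 57° +27° = 84°
rotate_crank_by(+28°): θ ← 84° +28° = 112°
rotate_crank_by(-15°): θ ← 112° -15° = 97°
rotate_crank_by(+56°): θ ← 97° +56° = 153°
rotate_crank_by(+57°): θ ← 153° +57° = 210°
crank pin P = (r cos θ, r sin θ) = (-45.033321, -26.000000)
h = r sin θ − e = -26.000000 − 4 = -30.000000
sin φ = h / L = -30.000000 / 238 = -0.12605042
φ = arcsin(-0.12605042) = -7.241420°

-7.2414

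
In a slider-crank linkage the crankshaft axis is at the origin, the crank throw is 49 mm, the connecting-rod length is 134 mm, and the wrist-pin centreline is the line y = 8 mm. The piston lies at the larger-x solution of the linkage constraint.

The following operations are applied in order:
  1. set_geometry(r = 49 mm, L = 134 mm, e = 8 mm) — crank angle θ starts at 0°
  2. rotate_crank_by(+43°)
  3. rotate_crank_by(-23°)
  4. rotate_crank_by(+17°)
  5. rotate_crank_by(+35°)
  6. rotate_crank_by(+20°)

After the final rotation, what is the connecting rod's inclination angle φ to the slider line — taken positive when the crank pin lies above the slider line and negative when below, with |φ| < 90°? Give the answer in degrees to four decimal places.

17.8031

set_geometry: r = 49 mm, L = 134 mm, e = 8 mm; θ ← 0°
rotate_crank_by(+43°): θ ← 0° +43° = 43°
rotate_crank_by(-23°): θ ← 43° -23° = 20°
rotate_crank_by(+17°): θ ← 20° +17° = 37°
rotate_crank_by(+35°): θ ← 37° +35° = 72°
rotate_crank_by(+20°): θ ← 72° +20° = 92°
crank pin P = (r cos θ, r sin θ) = (-1.710075, 48.970151)
h = r sin θ − e = 48.970151 − 8 = 40.970151
sin φ = h / L = 40.970151 / 134 = 0.30574739
φ = arcsin(0.30574739) = 17.803134°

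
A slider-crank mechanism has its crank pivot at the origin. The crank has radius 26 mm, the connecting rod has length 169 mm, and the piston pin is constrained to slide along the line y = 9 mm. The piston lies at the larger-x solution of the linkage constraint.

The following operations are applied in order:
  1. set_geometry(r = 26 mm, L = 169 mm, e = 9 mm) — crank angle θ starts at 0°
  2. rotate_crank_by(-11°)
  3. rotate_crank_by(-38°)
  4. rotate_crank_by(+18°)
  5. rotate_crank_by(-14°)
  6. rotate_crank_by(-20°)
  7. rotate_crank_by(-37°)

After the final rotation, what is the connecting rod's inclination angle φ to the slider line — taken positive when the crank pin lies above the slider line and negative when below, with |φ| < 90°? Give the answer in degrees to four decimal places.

set_geometry: r = 26 mm, L = 169 mm, e = 9 mm; θ ← 0°
rotate_crank_by(-11°): θ ← 0° -11° = -11°
rotate_crank_by(-38°): θ ← -11° -38° = -49°
rotate_crank_by(+18°): θ ← -49° +18° = -31°
rotate_crank_by(-14°): θ ← -31° -14° = -45°
rotate_crank_by(-20°): θ ← -45° -20° = -65°
rotate_crank_by(-37°): θ ← -65° -37° = -102°
crank pin P = (r cos θ, r sin θ) = (-5.405704, -25.431838)
h = r sin θ − e = -25.431838 − 9 = -34.431838
sin φ = h / L = -34.431838 / 169 = -0.20373868
φ = arcsin(-0.20373868) = -11.755673°

-11.7557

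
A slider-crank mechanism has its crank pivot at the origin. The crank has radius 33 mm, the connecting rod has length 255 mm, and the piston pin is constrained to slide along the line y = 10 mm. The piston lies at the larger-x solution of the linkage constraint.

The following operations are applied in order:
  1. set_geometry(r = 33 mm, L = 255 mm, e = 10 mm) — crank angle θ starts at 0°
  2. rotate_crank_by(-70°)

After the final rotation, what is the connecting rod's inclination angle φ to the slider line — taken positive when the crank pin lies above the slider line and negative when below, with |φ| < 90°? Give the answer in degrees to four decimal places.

-9.2547

set_geometry: r = 33 mm, L = 255 mm, e = 10 mm; θ ← 0°
rotate_crank_by(-70°): θ ← 0° -70° = -70°
crank pin P = (r cos θ, r sin θ) = (11.286665, -31.009856)
h = r sin θ − e = -31.009856 − 10 = -41.009856
sin φ = h / L = -41.009856 / 255 = -0.16082297
φ = arcsin(-0.16082297) = -9.254667°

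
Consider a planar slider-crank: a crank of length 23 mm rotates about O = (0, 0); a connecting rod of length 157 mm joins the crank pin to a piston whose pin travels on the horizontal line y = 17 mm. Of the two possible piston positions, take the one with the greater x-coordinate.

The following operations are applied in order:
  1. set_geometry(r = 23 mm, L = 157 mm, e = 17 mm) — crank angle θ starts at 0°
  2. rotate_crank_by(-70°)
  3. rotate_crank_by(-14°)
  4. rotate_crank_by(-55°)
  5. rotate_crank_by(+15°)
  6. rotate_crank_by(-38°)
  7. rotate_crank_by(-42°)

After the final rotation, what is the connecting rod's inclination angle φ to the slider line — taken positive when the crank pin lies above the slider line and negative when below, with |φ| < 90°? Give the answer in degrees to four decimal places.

set_geometry: r = 23 mm, L = 157 mm, e = 17 mm; θ ← 0°
rotate_crank_by(-70°): θ ← 0° -70° = -70°
rotate_crank_by(-14°): θ ← -70° -14° = -84°
rotate_crank_by(-55°): θ ← -84° -55° = -139°
rotate_crank_by(+15°): θ ← -139° +15° = -124°
rotate_crank_by(-38°): θ ← -124° -38° = -162°
rotate_crank_by(-42°): θ ← -162° -42° = -204°
crank pin P = (r cos θ, r sin θ) = (-21.011546, 9.354943)
h = r sin θ − e = 9.354943 − 17 = -7.645057
sin φ = h / L = -7.645057 / 157 = -0.04869463
φ = arcsin(-0.04869463) = -2.791101°

-2.7911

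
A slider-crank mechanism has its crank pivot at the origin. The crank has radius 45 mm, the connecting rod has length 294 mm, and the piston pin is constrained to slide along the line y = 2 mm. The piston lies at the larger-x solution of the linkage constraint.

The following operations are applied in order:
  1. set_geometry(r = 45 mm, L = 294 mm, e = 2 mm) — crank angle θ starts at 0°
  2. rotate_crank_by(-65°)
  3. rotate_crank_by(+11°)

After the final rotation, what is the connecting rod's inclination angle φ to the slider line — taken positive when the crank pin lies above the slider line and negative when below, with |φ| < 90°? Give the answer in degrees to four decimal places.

-7.5061

set_geometry: r = 45 mm, L = 294 mm, e = 2 mm; θ ← 0°
rotate_crank_by(-65°): θ ← 0° -65° = -65°
rotate_crank_by(+11°): θ ← -65° +11° = -54°
crank pin P = (r cos θ, r sin θ) = (26.450336, -36.405765)
h = r sin θ − e = -36.405765 − 2 = -38.405765
sin φ = h / L = -38.405765 / 294 = -0.13063185
φ = arcsin(-0.13063185) = -7.506106°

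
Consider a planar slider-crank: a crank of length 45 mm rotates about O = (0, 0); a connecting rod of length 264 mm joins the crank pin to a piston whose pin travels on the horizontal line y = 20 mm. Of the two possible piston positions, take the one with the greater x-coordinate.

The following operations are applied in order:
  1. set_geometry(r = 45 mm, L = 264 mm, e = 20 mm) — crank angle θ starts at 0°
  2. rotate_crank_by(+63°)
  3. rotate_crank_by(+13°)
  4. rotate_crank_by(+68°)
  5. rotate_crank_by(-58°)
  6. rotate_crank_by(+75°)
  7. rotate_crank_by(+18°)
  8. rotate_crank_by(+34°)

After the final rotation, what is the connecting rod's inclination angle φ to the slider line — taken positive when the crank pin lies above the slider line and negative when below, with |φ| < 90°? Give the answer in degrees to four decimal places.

-9.7061

set_geometry: r = 45 mm, L = 264 mm, e = 20 mm; θ ← 0°
rotate_crank_by(+63°): θ ← 0° +63° = 63°
rotate_crank_by(+13°): θ ← 63° +13° = 76°
rotate_crank_by(+68°): θ ← 76° +68° = 144°
rotate_crank_by(-58°): θ ← 144° -58° = 86°
rotate_crank_by(+75°): θ ← 86° +75° = 161°
rotate_crank_by(+18°): θ ← 161° +18° = 179°
rotate_crank_by(+34°): θ ← 179° +34° = 213°
crank pin P = (r cos θ, r sin θ) = (-37.740176, -24.508757)
h = r sin θ − e = -24.508757 − 20 = -44.508757
sin φ = h / L = -44.508757 / 264 = -0.16859377
φ = arcsin(-0.16859377) = -9.706068°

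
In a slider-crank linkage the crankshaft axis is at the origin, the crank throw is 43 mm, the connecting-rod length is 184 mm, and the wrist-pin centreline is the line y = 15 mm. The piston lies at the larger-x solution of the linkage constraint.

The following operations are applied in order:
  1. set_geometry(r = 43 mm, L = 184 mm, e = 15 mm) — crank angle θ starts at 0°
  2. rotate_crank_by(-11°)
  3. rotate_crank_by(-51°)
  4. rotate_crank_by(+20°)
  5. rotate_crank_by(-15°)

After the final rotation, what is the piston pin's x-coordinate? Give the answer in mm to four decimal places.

200.1922

set_geometry: r = 43 mm, L = 184 mm, e = 15 mm; θ ← 0°
rotate_crank_by(-11°): θ ← 0° -11° = -11°
rotate_crank_by(-51°): θ ← -11° -51° = -62°
rotate_crank_by(+20°): θ ← -62° +20° = -42°
rotate_crank_by(-15°): θ ← -42° -15° = -57°
crank pin P = (r cos θ, r sin θ) = (23.419479, -36.062834)
h = r sin θ − e = -36.062834 − 15 = -51.062834
x = r cos θ + √(L² − h²) = 23.419479 + √(33856.0 − 2607.4131) = 23.419479 + 176.772699 = 200.192177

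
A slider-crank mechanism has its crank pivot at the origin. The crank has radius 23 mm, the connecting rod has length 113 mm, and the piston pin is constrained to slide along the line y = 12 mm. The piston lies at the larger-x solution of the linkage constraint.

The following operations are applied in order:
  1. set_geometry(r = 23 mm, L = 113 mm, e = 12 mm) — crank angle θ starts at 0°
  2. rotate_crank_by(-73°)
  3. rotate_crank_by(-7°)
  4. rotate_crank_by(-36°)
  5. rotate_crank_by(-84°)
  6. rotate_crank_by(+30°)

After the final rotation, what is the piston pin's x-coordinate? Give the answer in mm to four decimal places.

89.2118

set_geometry: r = 23 mm, L = 113 mm, e = 12 mm; θ ← 0°
rotate_crank_by(-73°): θ ← 0° -73° = -73°
rotate_crank_by(-7°): θ ← -73° -7° = -80°
rotate_crank_by(-36°): θ ← -80° -36° = -116°
rotate_crank_by(-84°): θ ← -116° -84° = -200°
rotate_crank_by(+30°): θ ← -200° +30° = -170°
crank pin P = (r cos θ, r sin θ) = (-22.650578, -3.993908)
h = r sin θ − e = -3.993908 − 12 = -15.993908
x = r cos θ + √(L² − h²) = -22.650578 + √(12769.0 − 255.8051) = -22.650578 + 111.862393 = 89.211814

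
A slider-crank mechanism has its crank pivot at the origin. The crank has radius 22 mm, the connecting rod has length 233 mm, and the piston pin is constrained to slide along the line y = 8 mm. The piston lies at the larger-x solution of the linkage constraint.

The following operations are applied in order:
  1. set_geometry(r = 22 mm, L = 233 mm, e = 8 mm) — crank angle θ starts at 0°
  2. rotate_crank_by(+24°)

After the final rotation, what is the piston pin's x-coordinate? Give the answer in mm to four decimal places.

253.0961

set_geometry: r = 22 mm, L = 233 mm, e = 8 mm; θ ← 0°
rotate_crank_by(+24°): θ ← 0° +24° = 24°
crank pin P = (r cos θ, r sin θ) = (20.098000, 8.948206)
h = r sin θ − e = 8.948206 − 8 = 0.948206
x = r cos θ + √(L² − h²) = 20.098000 + √(54289.0 − 0.8991) = 20.098000 + 232.998071 = 253.096071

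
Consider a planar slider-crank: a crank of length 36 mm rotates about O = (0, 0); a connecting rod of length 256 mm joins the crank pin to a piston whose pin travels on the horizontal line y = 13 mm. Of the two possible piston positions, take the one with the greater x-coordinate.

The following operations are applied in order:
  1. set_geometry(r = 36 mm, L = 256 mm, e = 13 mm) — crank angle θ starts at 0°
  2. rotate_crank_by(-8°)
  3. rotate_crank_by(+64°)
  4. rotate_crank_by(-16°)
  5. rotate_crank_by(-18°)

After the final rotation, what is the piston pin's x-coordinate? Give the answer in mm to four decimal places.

set_geometry: r = 36 mm, L = 256 mm, e = 13 mm; θ ← 0°
rotate_crank_by(-8°): θ ← 0° -8° = -8°
rotate_crank_by(+64°): θ ← -8° +64° = 56°
rotate_crank_by(-16°): θ ← 56° -16° = 40°
rotate_crank_by(-18°): θ ← 40° -18° = 22°
crank pin P = (r cos θ, r sin θ) = (33.378619, 13.485837)
h = r sin θ − e = 13.485837 − 13 = 0.485837
x = r cos θ + √(L² − h²) = 33.378619 + √(65536.0 − 0.2360) = 33.378619 + 255.999539 = 289.378158

289.3782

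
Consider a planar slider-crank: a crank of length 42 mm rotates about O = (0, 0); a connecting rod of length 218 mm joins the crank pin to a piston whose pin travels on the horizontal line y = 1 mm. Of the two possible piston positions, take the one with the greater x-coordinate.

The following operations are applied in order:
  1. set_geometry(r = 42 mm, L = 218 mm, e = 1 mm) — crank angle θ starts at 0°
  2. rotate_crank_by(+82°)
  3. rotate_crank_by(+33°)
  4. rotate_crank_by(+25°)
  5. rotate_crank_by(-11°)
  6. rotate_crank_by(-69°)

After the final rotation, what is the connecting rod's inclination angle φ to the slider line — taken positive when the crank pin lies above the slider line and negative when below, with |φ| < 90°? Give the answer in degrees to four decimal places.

set_geometry: r = 42 mm, L = 218 mm, e = 1 mm; θ ← 0°
rotate_crank_by(+82°): θ ← 0° +82° = 82°
rotate_crank_by(+33°): θ ← 82° +33° = 115°
rotate_crank_by(+25°): θ ← 115° +25° = 140°
rotate_crank_by(-11°): θ ← 140° -11° = 129°
rotate_crank_by(-69°): θ ← 129° -69° = 60°
crank pin P = (r cos θ, r sin θ) = (21.000000, 36.373067)
h = r sin θ − e = 36.373067 − 1 = 35.373067
sin φ = h / L = 35.373067 / 218 = 0.16226178
φ = arcsin(0.16226178) = 9.338202°

9.3382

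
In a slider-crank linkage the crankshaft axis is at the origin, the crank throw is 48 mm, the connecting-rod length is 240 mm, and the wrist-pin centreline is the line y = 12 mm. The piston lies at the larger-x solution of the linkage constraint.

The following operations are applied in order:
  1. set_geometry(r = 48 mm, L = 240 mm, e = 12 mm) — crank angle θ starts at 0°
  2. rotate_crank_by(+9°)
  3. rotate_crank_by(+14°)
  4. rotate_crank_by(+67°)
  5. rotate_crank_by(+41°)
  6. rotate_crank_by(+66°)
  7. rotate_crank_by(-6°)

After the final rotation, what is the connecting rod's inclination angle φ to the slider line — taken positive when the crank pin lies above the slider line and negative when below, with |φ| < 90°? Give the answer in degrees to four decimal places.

set_geometry: r = 48 mm, L = 240 mm, e = 12 mm; θ ← 0°
rotate_crank_by(+9°): θ ← 0° +9° = 9°
rotate_crank_by(+14°): θ ← 9° +14° = 23°
rotate_crank_by(+67°): θ ← 23° +67° = 90°
rotate_crank_by(+41°): θ ← 90° +41° = 131°
rotate_crank_by(+66°): θ ← 131° +66° = 197°
rotate_crank_by(-6°): θ ← 197° -6° = 191°
crank pin P = (r cos θ, r sin θ) = (-47.118105, -9.158832)
h = r sin θ − e = -9.158832 − 12 = -21.158832
sin φ = h / L = -21.158832 / 240 = -0.08816180
φ = arcsin(-0.08816180) = -5.057866°

-5.0579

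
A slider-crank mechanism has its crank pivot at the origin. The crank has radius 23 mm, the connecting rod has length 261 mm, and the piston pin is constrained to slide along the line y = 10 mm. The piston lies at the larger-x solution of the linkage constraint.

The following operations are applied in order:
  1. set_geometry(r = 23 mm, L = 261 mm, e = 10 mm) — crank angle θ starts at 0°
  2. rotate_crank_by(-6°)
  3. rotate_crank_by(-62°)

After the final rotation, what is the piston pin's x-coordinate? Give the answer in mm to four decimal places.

set_geometry: r = 23 mm, L = 261 mm, e = 10 mm; θ ← 0°
rotate_crank_by(-6°): θ ← 0° -6° = -6°
rotate_crank_by(-62°): θ ← -6° -62° = -68°
crank pin P = (r cos θ, r sin θ) = (8.615952, -21.325229)
h = r sin θ − e = -21.325229 − 10 = -31.325229
x = r cos θ + √(L² − h²) = 8.615952 + √(68121.0 − 981.2700) = 8.615952 + 259.113354 = 267.729305

267.7293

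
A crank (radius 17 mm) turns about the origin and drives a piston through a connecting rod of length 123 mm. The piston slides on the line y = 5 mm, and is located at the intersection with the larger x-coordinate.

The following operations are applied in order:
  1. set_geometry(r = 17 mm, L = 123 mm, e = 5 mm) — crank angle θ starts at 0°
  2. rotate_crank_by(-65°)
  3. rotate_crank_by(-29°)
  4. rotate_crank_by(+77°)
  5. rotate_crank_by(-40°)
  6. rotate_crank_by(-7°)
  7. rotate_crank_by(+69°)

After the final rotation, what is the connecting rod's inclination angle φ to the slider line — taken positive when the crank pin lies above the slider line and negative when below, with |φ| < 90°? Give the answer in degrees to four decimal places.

-1.6391

set_geometry: r = 17 mm, L = 123 mm, e = 5 mm; θ ← 0°
rotate_crank_by(-65°): θ ← 0° -65° = -65°
rotate_crank_by(-29°): θ ← -65° -29° = -94°
rotate_crank_by(+77°): θ ← -94° +77° = -17°
rotate_crank_by(-40°): θ ← -17° -40° = -57°
rotate_crank_by(-7°): θ ← -57° -7° = -64°
rotate_crank_by(+69°): θ ← -64° +69° = 5°
crank pin P = (r cos θ, r sin θ) = (16.935310, 1.481648)
h = r sin θ − e = 1.481648 − 5 = -3.518352
sin φ = h / L = -3.518352 / 123 = -0.02860449
φ = arcsin(-0.02860449) = -1.639140°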